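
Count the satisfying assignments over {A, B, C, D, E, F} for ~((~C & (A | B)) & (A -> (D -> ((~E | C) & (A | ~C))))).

44

Initial set: {~((~C & (A | B)) & (A -> (D -> ((~E | C) & (A | ~C)))))}.
~((~C & (A | B)) & (A -> (D -> ((~E | C) & (A | ~C))))): β-rule — branch into ~(~C & (A | B))  //  ~(A -> (D -> ((~E | C) & (A | ~C)))).
  branch 1 (add ~(~C & (A | B))):
    ~(~C & (A | B)): β-rule — branch into ~~C  //  ~(A | B).
      branch 1.1 (add ~~C):
        ○ open, literals {C=true}.
      branch 1.2 (add ~(A | B)):
        ~(A | B): α-rule — add ~A, ~B.
        ○ open, literals {A=false, B=false}.
  branch 2 (add ~(A -> (D -> ((~E | C) & (A | ~C))))):
    ~(A -> (D -> ((~E | C) & (A | ~C)))): α-rule — add A, ~(D -> ((~E | C) & (A | ~C))).
    ~(D -> ((~E | C) & (A | ~C))): α-rule — add D, ~((~E | C) & (A | ~C)).
    ~((~E | C) & (A | ~C)): β-rule — branch into ~(~E | C)  //  ~(A | ~C).
      branch 2.1 (add ~(~E | C)):
        ~(~E | C): α-rule — add ~~E, ~C.
        ○ open, literals {A=true, C=false, D=true, E=true}.
      branch 2.2 (add ~(A | ~C)):
        ~(A | ~C): α-rule — add ~A, ~~C.
        × closes — contains both A and ~A.
1 branch closed, 3 open.
Each open branch fixes some atoms; the unmentioned ones are free. Counting distinct full assignments: branch {C=true} (A, B, D, E, F) contributes 32 new; branch {A=false, B=false} (C, D, E, F) contributes 8 new; branch {A=true, C=false, D=true, E=true} (B, F) contributes 4 new. Total: 44.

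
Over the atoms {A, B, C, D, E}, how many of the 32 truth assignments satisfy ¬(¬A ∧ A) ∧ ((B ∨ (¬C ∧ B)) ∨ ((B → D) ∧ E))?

24

Initial set: {(¬(¬A ∧ A) ∧ ((B ∨ (¬C ∧ B)) ∨ ((B → D) ∧ E)))}.
(¬(¬A ∧ A) ∧ ((B ∨ (¬C ∧ B)) ∨ ((B → D) ∧ E))): α-rule — add ¬(¬A ∧ A), ((B ∨ (¬C ∧ B)) ∨ ((B → D) ∧ E)).
¬(¬A ∧ A): β-rule — branch into ¬¬A  //  ¬A.
  branch 1 (add ¬¬A):
    ((B ∨ (¬C ∧ B)) ∨ ((B → D) ∧ E)): β-rule — branch into (B ∨ (¬C ∧ B))  //  ((B → D) ∧ E).
      branch 1.1 (add (B ∨ (¬C ∧ B))):
        (B ∨ (¬C ∧ B)): β-rule — branch into B  //  (¬C ∧ B).
          branch 1.1.1 (add B):
            ○ open, literals {A=T, B=T}.
          branch 1.1.2 (add (¬C ∧ B)):
            (¬C ∧ B): α-rule — add ¬C, B.
            ○ open, literals {A=T, B=T, C=F}.
      branch 1.2 (add ((B → D) ∧ E)):
        ((B → D) ∧ E): α-rule — add (B → D), E.
        (B → D): β-rule — branch into ¬B  //  D.
          branch 1.2.1 (add ¬B):
            ○ open, literals {A=T, B=F, E=T}.
          branch 1.2.2 (add D):
            ○ open, literals {A=T, D=T, E=T}.
  branch 2 (add ¬A):
    ((B ∨ (¬C ∧ B)) ∨ ((B → D) ∧ E)): β-rule — branch into (B ∨ (¬C ∧ B))  //  ((B → D) ∧ E).
      branch 2.1 (add (B ∨ (¬C ∧ B))):
        (B ∨ (¬C ∧ B)): β-rule — branch into B  //  (¬C ∧ B).
          branch 2.1.1 (add B):
            ○ open, literals {A=F, B=T}.
          branch 2.1.2 (add (¬C ∧ B)):
            (¬C ∧ B): α-rule — add ¬C, B.
            ○ open, literals {A=F, B=T, C=F}.
      branch 2.2 (add ((B → D) ∧ E)):
        ((B → D) ∧ E): α-rule — add (B → D), E.
        (B → D): β-rule — branch into ¬B  //  D.
          branch 2.2.1 (add ¬B):
            ○ open, literals {A=F, B=F, E=T}.
          branch 2.2.2 (add D):
            ○ open, literals {A=F, D=T, E=T}.
0 branches closed, 8 open.
Each open branch fixes some atoms; the unmentioned ones are free. Counting distinct full assignments: branch {A=T, B=T} (C, D, E) contributes 8 new; branch {A=T, B=T, C=F} (D, E) contributes 0 new; branch {A=T, B=F, E=T} (C, D) contributes 4 new; branch {A=T, D=T, E=T} (B, C) contributes 0 new; branch {A=F, B=T} (C, D, E) contributes 8 new; branch {A=F, B=T, C=F} (D, E) contributes 0 new; branch {A=F, B=F, E=T} (C, D) contributes 4 new; branch {A=F, D=T, E=T} (B, C) contributes 0 new. Total: 24.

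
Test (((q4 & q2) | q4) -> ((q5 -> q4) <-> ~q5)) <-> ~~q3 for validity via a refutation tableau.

Not valid

Assume the negation and expand:
Initial set: {~((((q4 & q2) | q4) -> ((q5 -> q4) <-> ~q5)) <-> ~~q3)}.
~((((q4 & q2) | q4) -> ((q5 -> q4) <-> ~q5)) <-> ~~q3): β-rule — branch into (((q4 & q2) | q4) -> ((q5 -> q4) <-> ~q5)), ~~~q3  //  ~(((q4 & q2) | q4) -> ((q5 -> q4) <-> ~q5)), ~~q3.
  branch 1 (add (((q4 & q2) | q4) -> ((q5 -> q4) <-> ~q5)), ~~~q3):
    ~~~q3: drop double negation, giving ~q3.
    (((q4 & q2) | q4) -> ((q5 -> q4) <-> ~q5)): β-rule — branch into ~((q4 & q2) | q4)  //  ((q5 -> q4) <-> ~q5).
      branch 1.1 (add ~((q4 & q2) | q4)):
        ~((q4 & q2) | q4): α-rule — add ~(q4 & q2), ~q4.
        ~(q4 & q2): β-rule — branch into ~q4  //  ~q2.
          branch 1.1.1 (add ~q4):
            ○ open, literals {q3=false, q4=false}.
          branch 1.1.2 (add ~q2):
            ○ open, literals {q2=false, q3=false, q4=false}.
      branch 1.2 (add ((q5 -> q4) <-> ~q5)):
        ((q5 -> q4) <-> ~q5): β-rule — branch into (q5 -> q4), ~q5  //  ~(q5 -> q4), ~~q5.
          branch 1.2.1 (add (q5 -> q4), ~q5):
            (q5 -> q4): β-rule — branch into ~q5  //  q4.
              branch 1.2.1.1 (add ~q5):
                ○ open, literals {q3=false, q5=false}.
              branch 1.2.1.2 (add q4):
                ○ open, literals {q3=false, q4=true, q5=false}.
          branch 1.2.2 (add ~(q5 -> q4), ~~q5):
            ~(q5 -> q4): α-rule — add q5, ~q4.
            ○ open, literals {q3=false, q4=false, q5=true}.
  branch 2 (add ~(((q4 & q2) | q4) -> ((q5 -> q4) <-> ~q5)), ~~q3):
    ~(((q4 & q2) | q4) -> ((q5 -> q4) <-> ~q5)): α-rule — add ((q4 & q2) | q4), ~((q5 -> q4) <-> ~q5).
    ~~q3: drop double negation, giving q3.
    ((q4 & q2) | q4): β-rule — branch into (q4 & q2)  //  q4.
      branch 2.1 (add (q4 & q2)):
        (q4 & q2): α-rule — add q4, q2.
        ~((q5 -> q4) <-> ~q5): β-rule — branch into (q5 -> q4), ~~q5  //  ~(q5 -> q4), ~q5.
          branch 2.1.1 (add (q5 -> q4), ~~q5):
            (q5 -> q4): β-rule — branch into ~q5  //  q4.
              branch 2.1.1.1 (add ~q5):
                × closes — contains both q5 and ~q5.
              branch 2.1.1.2 (add q4):
                ○ open, literals {q2=true, q3=true, q4=true, q5=true}.
          branch 2.1.2 (add ~(q5 -> q4), ~q5):
            ~(q5 -> q4): α-rule — add q5, ~q4.
            × closes — contains both q5 and ~q5.
      branch 2.2 (add q4):
        ~((q5 -> q4) <-> ~q5): β-rule — branch into (q5 -> q4), ~~q5  //  ~(q5 -> q4), ~q5.
          branch 2.2.1 (add (q5 -> q4), ~~q5):
            (q5 -> q4): β-rule — branch into ~q5  //  q4.
              branch 2.2.1.1 (add ~q5):
                × closes — contains both q5 and ~q5.
              branch 2.2.1.2 (add q4):
                ○ open, literals {q3=true, q4=true, q5=true}.
          branch 2.2.2 (add ~(q5 -> q4), ~q5):
            ~(q5 -> q4): α-rule — add q5, ~q4.
            × closes — contains both q5 and ~q5.
4 branches closed, 7 open.
An open branch gives a countermodel: q3=false, q4=false (unmentioned atoms arbitrary); under it the original formula is false.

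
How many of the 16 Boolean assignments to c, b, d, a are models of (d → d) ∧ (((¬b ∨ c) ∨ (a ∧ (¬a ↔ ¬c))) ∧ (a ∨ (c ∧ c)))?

10

Initial set: {((d → d) ∧ (((¬b ∨ c) ∨ (a ∧ (¬a ↔ ¬c))) ∧ (a ∨ (c ∧ c))))}.
((d → d) ∧ (((¬b ∨ c) ∨ (a ∧ (¬a ↔ ¬c))) ∧ (a ∨ (c ∧ c)))): α-rule — add (d → d), (((¬b ∨ c) ∨ (a ∧ (¬a ↔ ¬c))) ∧ (a ∨ (c ∧ c))).
(((¬b ∨ c) ∨ (a ∧ (¬a ↔ ¬c))) ∧ (a ∨ (c ∧ c))): α-rule — add ((¬b ∨ c) ∨ (a ∧ (¬a ↔ ¬c))), (a ∨ (c ∧ c)).
(d → d): β-rule — branch into ¬d  //  d.
  branch 1 (add ¬d):
    ((¬b ∨ c) ∨ (a ∧ (¬a ↔ ¬c))): β-rule — branch into (¬b ∨ c)  //  (a ∧ (¬a ↔ ¬c)).
      branch 1.1 (add (¬b ∨ c)):
        (a ∨ (c ∧ c)): β-rule — branch into a  //  (c ∧ c).
          branch 1.1.1 (add a):
            (¬b ∨ c): β-rule — branch into ¬b  //  c.
              branch 1.1.1.1 (add ¬b):
                ○ open, literals {a=T, b=F, d=F}.
              branch 1.1.1.2 (add c):
                ○ open, literals {a=T, c=T, d=F}.
          branch 1.1.2 (add (c ∧ c)):
            (c ∧ c): α-rule — add c, c.
            (¬b ∨ c): β-rule — branch into ¬b  //  c.
              branch 1.1.2.1 (add ¬b):
                ○ open, literals {b=F, c=T, d=F}.
              branch 1.1.2.2 (add c):
                ○ open, literals {c=T, d=F}.
      branch 1.2 (add (a ∧ (¬a ↔ ¬c))):
        (a ∧ (¬a ↔ ¬c)): α-rule — add a, (¬a ↔ ¬c).
        (a ∨ (c ∧ c)): β-rule — branch into a  //  (c ∧ c).
          branch 1.2.1 (add a):
            (¬a ↔ ¬c): β-rule — branch into ¬a, ¬c  //  ¬¬a, ¬¬c.
              branch 1.2.1.1 (add ¬a, ¬c):
                × closes — contains both a and ¬a.
              branch 1.2.1.2 (add ¬¬a, ¬¬c):
                ○ open, literals {a=T, c=T, d=F}.
          branch 1.2.2 (add (c ∧ c)):
            (c ∧ c): α-rule — add c, c.
            (¬a ↔ ¬c): β-rule — branch into ¬a, ¬c  //  ¬¬a, ¬¬c.
              branch 1.2.2.1 (add ¬a, ¬c):
                × closes — contains both a and ¬a.
              branch 1.2.2.2 (add ¬¬a, ¬¬c):
                ○ open, literals {a=T, c=T, d=F}.
  branch 2 (add d):
    ((¬b ∨ c) ∨ (a ∧ (¬a ↔ ¬c))): β-rule — branch into (¬b ∨ c)  //  (a ∧ (¬a ↔ ¬c)).
      branch 2.1 (add (¬b ∨ c)):
        (a ∨ (c ∧ c)): β-rule — branch into a  //  (c ∧ c).
          branch 2.1.1 (add a):
            (¬b ∨ c): β-rule — branch into ¬b  //  c.
              branch 2.1.1.1 (add ¬b):
                ○ open, literals {a=T, b=F, d=T}.
              branch 2.1.1.2 (add c):
                ○ open, literals {a=T, c=T, d=T}.
          branch 2.1.2 (add (c ∧ c)):
            (c ∧ c): α-rule — add c, c.
            (¬b ∨ c): β-rule — branch into ¬b  //  c.
              branch 2.1.2.1 (add ¬b):
                ○ open, literals {b=F, c=T, d=T}.
              branch 2.1.2.2 (add c):
                ○ open, literals {c=T, d=T}.
      branch 2.2 (add (a ∧ (¬a ↔ ¬c))):
        (a ∧ (¬a ↔ ¬c)): α-rule — add a, (¬a ↔ ¬c).
        (a ∨ (c ∧ c)): β-rule — branch into a  //  (c ∧ c).
          branch 2.2.1 (add a):
            (¬a ↔ ¬c): β-rule — branch into ¬a, ¬c  //  ¬¬a, ¬¬c.
              branch 2.2.1.1 (add ¬a, ¬c):
                × closes — contains both a and ¬a.
              branch 2.2.1.2 (add ¬¬a, ¬¬c):
                ○ open, literals {a=T, c=T, d=T}.
          branch 2.2.2 (add (c ∧ c)):
            (c ∧ c): α-rule — add c, c.
            (¬a ↔ ¬c): β-rule — branch into ¬a, ¬c  //  ¬¬a, ¬¬c.
              branch 2.2.2.1 (add ¬a, ¬c):
                × closes — contains both a and ¬a.
              branch 2.2.2.2 (add ¬¬a, ¬¬c):
                ○ open, literals {a=T, c=T, d=T}.
4 branches closed, 12 open.
Each open branch fixes some atoms; the unmentioned ones are free. Counting distinct full assignments: branch {a=T, b=F, d=F} (c) contributes 2 new; branch {a=T, c=T, d=F} (b) contributes 1 new; branch {b=F, c=T, d=F} (a) contributes 1 new; branch {c=T, d=F} (b, a) contributes 1 new; branch {a=T, c=T, d=F} (b) contributes 0 new; branch {a=T, c=T, d=F} (b) contributes 0 new; branch {a=T, b=F, d=T} (c) contributes 2 new; branch {a=T, c=T, d=T} (b) contributes 1 new; branch {b=F, c=T, d=T} (a) contributes 1 new; branch {c=T, d=T} (b, a) contributes 1 new; branch {a=T, c=T, d=T} (b) contributes 0 new; branch {a=T, c=T, d=T} (b) contributes 0 new. Total: 10.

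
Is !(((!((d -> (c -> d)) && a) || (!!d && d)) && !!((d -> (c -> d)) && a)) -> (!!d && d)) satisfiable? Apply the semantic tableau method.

Initial set: {!(((!((d -> (c -> d)) && a) || (!!d && d)) && !!((d -> (c -> d)) && a)) -> (!!d && d))}.
!(((!((d -> (c -> d)) && a) || (!!d && d)) && !!((d -> (c -> d)) && a)) -> (!!d && d)): α-rule — add ((!((d -> (c -> d)) && a) || (!!d && d)) && !!((d -> (c -> d)) && a)), !(!!d && d).
((!((d -> (c -> d)) && a) || (!!d && d)) && !!((d -> (c -> d)) && a)): α-rule — add (!((d -> (c -> d)) && a) || (!!d && d)), !!((d -> (c -> d)) && a).
!!((d -> (c -> d)) && a): drop double negation, giving ((d -> (c -> d)) && a).
((d -> (c -> d)) && a): α-rule — add (d -> (c -> d)), a.
!(!!d && d): β-rule — branch into !!!d  //  !d.
  branch 1 (add !!!d):
    !!!d: drop double negation, giving !d.
    (!((d -> (c -> d)) && a) || (!!d && d)): β-rule — branch into !((d -> (c -> d)) && a)  //  (!!d && d).
      branch 1.1 (add !((d -> (c -> d)) && a)):
        (d -> (c -> d)): β-rule — branch into !d  //  (c -> d).
          branch 1.1.1 (add !d):
            !((d -> (c -> d)) && a): β-rule — branch into !(d -> (c -> d))  //  !a.
              branch 1.1.1.1 (add !(d -> (c -> d))):
                !(d -> (c -> d)): α-rule — add d, !(c -> d).
                × closes — contains both d and !d.
              branch 1.1.1.2 (add !a):
                × closes — contains both a and !a.
          branch 1.1.2 (add (c -> d)):
            !((d -> (c -> d)) && a): β-rule — branch into !(d -> (c -> d))  //  !a.
              branch 1.1.2.1 (add !(d -> (c -> d))):
                !(d -> (c -> d)): α-rule — add d, !(c -> d).
                × closes — contains both d and !d.
              branch 1.1.2.2 (add !a):
                × closes — contains both a and !a.
      branch 1.2 (add (!!d && d)):
        (!!d && d): α-rule — add !!d, d.
        × closes — contains both d and !d.
  branch 2 (add !d):
    (!((d -> (c -> d)) && a) || (!!d && d)): β-rule — branch into !((d -> (c -> d)) && a)  //  (!!d && d).
      branch 2.1 (add !((d -> (c -> d)) && a)):
        (d -> (c -> d)): β-rule — branch into !d  //  (c -> d).
          branch 2.1.1 (add !d):
            !((d -> (c -> d)) && a): β-rule — branch into !(d -> (c -> d))  //  !a.
              branch 2.1.1.1 (add !(d -> (c -> d))):
                !(d -> (c -> d)): α-rule — add d, !(c -> d).
                × closes — contains both d and !d.
              branch 2.1.1.2 (add !a):
                × closes — contains both a and !a.
          branch 2.1.2 (add (c -> d)):
            !((d -> (c -> d)) && a): β-rule — branch into !(d -> (c -> d))  //  !a.
              branch 2.1.2.1 (add !(d -> (c -> d))):
                !(d -> (c -> d)): α-rule — add d, !(c -> d).
                × closes — contains both d and !d.
              branch 2.1.2.2 (add !a):
                × closes — contains both a and !a.
      branch 2.2 (add (!!d && d)):
        (!!d && d): α-rule — add !!d, d.
        × closes — contains both d and !d.
All 10 branches close.
Every branch closed; the formula is unsatisfiable.

Unsatisfiable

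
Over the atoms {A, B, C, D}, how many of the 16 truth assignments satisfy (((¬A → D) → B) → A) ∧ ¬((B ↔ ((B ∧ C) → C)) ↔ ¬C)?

5

Initial set: {((((¬A → D) → B) → A) ∧ ¬((B ↔ ((B ∧ C) → C)) ↔ ¬C))}.
((((¬A → D) → B) → A) ∧ ¬((B ↔ ((B ∧ C) → C)) ↔ ¬C)): α-rule — add (((¬A → D) → B) → A), ¬((B ↔ ((B ∧ C) → C)) ↔ ¬C).
(((¬A → D) → B) → A): β-rule — branch into ¬((¬A → D) → B)  //  A.
  branch 1 (add ¬((¬A → D) → B)):
    ¬((¬A → D) → B): α-rule — add (¬A → D), ¬B.
    ¬((B ↔ ((B ∧ C) → C)) ↔ ¬C): β-rule — branch into (B ↔ ((B ∧ C) → C)), ¬¬C  //  ¬(B ↔ ((B ∧ C) → C)), ¬C.
      branch 1.1 (add (B ↔ ((B ∧ C) → C)), ¬¬C):
        (¬A → D): β-rule — branch into ¬¬A  //  D.
          branch 1.1.1 (add ¬¬A):
            (B ↔ ((B ∧ C) → C)): β-rule — branch into B, ((B ∧ C) → C)  //  ¬B, ¬((B ∧ C) → C).
              branch 1.1.1.1 (add B, ((B ∧ C) → C)):
                × closes — contains both B and ¬B.
              branch 1.1.1.2 (add ¬B, ¬((B ∧ C) → C)):
                ¬((B ∧ C) → C): α-rule — add (B ∧ C), ¬C.
                × closes — contains both C and ¬C.
          branch 1.1.2 (add D):
            (B ↔ ((B ∧ C) → C)): β-rule — branch into B, ((B ∧ C) → C)  //  ¬B, ¬((B ∧ C) → C).
              branch 1.1.2.1 (add B, ((B ∧ C) → C)):
                × closes — contains both B and ¬B.
              branch 1.1.2.2 (add ¬B, ¬((B ∧ C) → C)):
                ¬((B ∧ C) → C): α-rule — add (B ∧ C), ¬C.
                × closes — contains both C and ¬C.
      branch 1.2 (add ¬(B ↔ ((B ∧ C) → C)), ¬C):
        (¬A → D): β-rule — branch into ¬¬A  //  D.
          branch 1.2.1 (add ¬¬A):
            ¬(B ↔ ((B ∧ C) → C)): β-rule — branch into B, ¬((B ∧ C) → C)  //  ¬B, ((B ∧ C) → C).
              branch 1.2.1.1 (add B, ¬((B ∧ C) → C)):
                × closes — contains both B and ¬B.
              branch 1.2.1.2 (add ¬B, ((B ∧ C) → C)):
                ((B ∧ C) → C): β-rule — branch into ¬(B ∧ C)  //  C.
                  branch 1.2.1.2.1 (add ¬(B ∧ C)):
                    ¬(B ∧ C): β-rule — branch into ¬B  //  ¬C.
                      branch 1.2.1.2.1.1 (add ¬B):
                        ○ open, literals {A=1, B=0, C=0}.
                      branch 1.2.1.2.1.2 (add ¬C):
                        ○ open, literals {A=1, B=0, C=0}.
                  branch 1.2.1.2.2 (add C):
                    × closes — contains both C and ¬C.
          branch 1.2.2 (add D):
            ¬(B ↔ ((B ∧ C) → C)): β-rule — branch into B, ¬((B ∧ C) → C)  //  ¬B, ((B ∧ C) → C).
              branch 1.2.2.1 (add B, ¬((B ∧ C) → C)):
                × closes — contains both B and ¬B.
              branch 1.2.2.2 (add ¬B, ((B ∧ C) → C)):
                ((B ∧ C) → C): β-rule — branch into ¬(B ∧ C)  //  C.
                  branch 1.2.2.2.1 (add ¬(B ∧ C)):
                    ¬(B ∧ C): β-rule — branch into ¬B  //  ¬C.
                      branch 1.2.2.2.1.1 (add ¬B):
                        ○ open, literals {B=0, C=0, D=1}.
                      branch 1.2.2.2.1.2 (add ¬C):
                        ○ open, literals {B=0, C=0, D=1}.
                  branch 1.2.2.2.2 (add C):
                    × closes — contains both C and ¬C.
  branch 2 (add A):
    ¬((B ↔ ((B ∧ C) → C)) ↔ ¬C): β-rule — branch into (B ↔ ((B ∧ C) → C)), ¬¬C  //  ¬(B ↔ ((B ∧ C) → C)), ¬C.
      branch 2.1 (add (B ↔ ((B ∧ C) → C)), ¬¬C):
        (B ↔ ((B ∧ C) → C)): β-rule — branch into B, ((B ∧ C) → C)  //  ¬B, ¬((B ∧ C) → C).
          branch 2.1.1 (add B, ((B ∧ C) → C)):
            ((B ∧ C) → C): β-rule — branch into ¬(B ∧ C)  //  C.
              branch 2.1.1.1 (add ¬(B ∧ C)):
                ¬(B ∧ C): β-rule — branch into ¬B  //  ¬C.
                  branch 2.1.1.1.1 (add ¬B):
                    × closes — contains both B and ¬B.
                  branch 2.1.1.1.2 (add ¬C):
                    × closes — contains both C and ¬C.
              branch 2.1.1.2 (add C):
                ○ open, literals {A=1, B=1, C=1}.
          branch 2.1.2 (add ¬B, ¬((B ∧ C) → C)):
            ¬((B ∧ C) → C): α-rule — add (B ∧ C), ¬C.
            × closes — contains both C and ¬C.
      branch 2.2 (add ¬(B ↔ ((B ∧ C) → C)), ¬C):
        ¬(B ↔ ((B ∧ C) → C)): β-rule — branch into B, ¬((B ∧ C) → C)  //  ¬B, ((B ∧ C) → C).
          branch 2.2.1 (add B, ¬((B ∧ C) → C)):
            ¬((B ∧ C) → C): α-rule — add (B ∧ C), ¬C.
            (B ∧ C): α-rule — add B, C.
            × closes — contains both C and ¬C.
          branch 2.2.2 (add ¬B, ((B ∧ C) → C)):
            ((B ∧ C) → C): β-rule — branch into ¬(B ∧ C)  //  C.
              branch 2.2.2.1 (add ¬(B ∧ C)):
                ¬(B ∧ C): β-rule — branch into ¬B  //  ¬C.
                  branch 2.2.2.1.1 (add ¬B):
                    ○ open, literals {A=1, B=0, C=0}.
                  branch 2.2.2.1.2 (add ¬C):
                    ○ open, literals {A=1, B=0, C=0}.
              branch 2.2.2.2 (add C):
                × closes — contains both C and ¬C.
13 branches closed, 7 open.
Each open branch fixes some atoms; the unmentioned ones are free. Counting distinct full assignments: branch {A=1, B=0, C=0} (D) contributes 2 new; branch {A=1, B=0, C=0} (D) contributes 0 new; branch {B=0, C=0, D=1} (A) contributes 1 new; branch {B=0, C=0, D=1} (A) contributes 0 new; branch {A=1, B=1, C=1} (D) contributes 2 new; branch {A=1, B=0, C=0} (D) contributes 0 new; branch {A=1, B=0, C=0} (D) contributes 0 new. Total: 5.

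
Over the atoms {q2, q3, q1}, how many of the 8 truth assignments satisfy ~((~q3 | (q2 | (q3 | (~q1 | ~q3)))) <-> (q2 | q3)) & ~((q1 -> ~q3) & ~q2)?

Initial set: {(~((~q3 | (q2 | (q3 | (~q1 | ~q3)))) <-> (q2 | q3)) & ~((q1 -> ~q3) & ~q2))}.
(~((~q3 | (q2 | (q3 | (~q1 | ~q3)))) <-> (q2 | q3)) & ~((q1 -> ~q3) & ~q2)): α-rule — add ~((~q3 | (q2 | (q3 | (~q1 | ~q3)))) <-> (q2 | q3)), ~((q1 -> ~q3) & ~q2).
~((~q3 | (q2 | (q3 | (~q1 | ~q3)))) <-> (q2 | q3)): β-rule — branch into (~q3 | (q2 | (q3 | (~q1 | ~q3)))), ~(q2 | q3)  //  ~(~q3 | (q2 | (q3 | (~q1 | ~q3)))), (q2 | q3).
  branch 1 (add (~q3 | (q2 | (q3 | (~q1 | ~q3)))), ~(q2 | q3)):
    ~(q2 | q3): α-rule — add ~q2, ~q3.
    ~((q1 -> ~q3) & ~q2): β-rule — branch into ~(q1 -> ~q3)  //  ~~q2.
      branch 1.1 (add ~(q1 -> ~q3)):
        ~(q1 -> ~q3): α-rule — add q1, ~~q3.
        × closes — contains both q3 and ~q3.
      branch 1.2 (add ~~q2):
        × closes — contains both q2 and ~q2.
  branch 2 (add ~(~q3 | (q2 | (q3 | (~q1 | ~q3)))), (q2 | q3)):
    ~(~q3 | (q2 | (q3 | (~q1 | ~q3)))): α-rule — add ~~q3, ~(q2 | (q3 | (~q1 | ~q3))).
    ~(q2 | (q3 | (~q1 | ~q3))): α-rule — add ~q2, ~(q3 | (~q1 | ~q3)).
    ~(q3 | (~q1 | ~q3)): α-rule — add ~q3, ~(~q1 | ~q3).
    × closes — contains both q3 and ~q3.
All 3 branches close.
No open branches: the formula has 0 satisfying assignments.

0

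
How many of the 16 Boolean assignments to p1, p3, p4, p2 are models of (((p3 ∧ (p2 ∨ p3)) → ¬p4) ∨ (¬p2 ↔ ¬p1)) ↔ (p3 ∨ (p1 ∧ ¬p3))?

10

Initial set: {((((p3 ∧ (p2 ∨ p3)) → ¬p4) ∨ (¬p2 ↔ ¬p1)) ↔ (p3 ∨ (p1 ∧ ¬p3)))}.
((((p3 ∧ (p2 ∨ p3)) → ¬p4) ∨ (¬p2 ↔ ¬p1)) ↔ (p3 ∨ (p1 ∧ ¬p3))): β-rule — branch into (((p3 ∧ (p2 ∨ p3)) → ¬p4) ∨ (¬p2 ↔ ¬p1)), (p3 ∨ (p1 ∧ ¬p3))  //  ¬(((p3 ∧ (p2 ∨ p3)) → ¬p4) ∨ (¬p2 ↔ ¬p1)), ¬(p3 ∨ (p1 ∧ ¬p3)).
  branch 1 (add (((p3 ∧ (p2 ∨ p3)) → ¬p4) ∨ (¬p2 ↔ ¬p1)), (p3 ∨ (p1 ∧ ¬p3))):
    (((p3 ∧ (p2 ∨ p3)) → ¬p4) ∨ (¬p2 ↔ ¬p1)): β-rule — branch into ((p3 ∧ (p2 ∨ p3)) → ¬p4)  //  (¬p2 ↔ ¬p1).
      branch 1.1 (add ((p3 ∧ (p2 ∨ p3)) → ¬p4)):
        (p3 ∨ (p1 ∧ ¬p3)): β-rule — branch into p3  //  (p1 ∧ ¬p3).
          branch 1.1.1 (add p3):
            ((p3 ∧ (p2 ∨ p3)) → ¬p4): β-rule — branch into ¬(p3 ∧ (p2 ∨ p3))  //  ¬p4.
              branch 1.1.1.1 (add ¬(p3 ∧ (p2 ∨ p3))):
                ¬(p3 ∧ (p2 ∨ p3)): β-rule — branch into ¬p3  //  ¬(p2 ∨ p3).
                  branch 1.1.1.1.1 (add ¬p3):
                    × closes — contains both p3 and ¬p3.
                  branch 1.1.1.1.2 (add ¬(p2 ∨ p3)):
                    ¬(p2 ∨ p3): α-rule — add ¬p2, ¬p3.
                    × closes — contains both p3 and ¬p3.
              branch 1.1.1.2 (add ¬p4):
                ○ open, literals {p3=T, p4=F}.
          branch 1.1.2 (add (p1 ∧ ¬p3)):
            (p1 ∧ ¬p3): α-rule — add p1, ¬p3.
            ((p3 ∧ (p2 ∨ p3)) → ¬p4): β-rule — branch into ¬(p3 ∧ (p2 ∨ p3))  //  ¬p4.
              branch 1.1.2.1 (add ¬(p3 ∧ (p2 ∨ p3))):
                ¬(p3 ∧ (p2 ∨ p3)): β-rule — branch into ¬p3  //  ¬(p2 ∨ p3).
                  branch 1.1.2.1.1 (add ¬p3):
                    ○ open, literals {p1=T, p3=F}.
                  branch 1.1.2.1.2 (add ¬(p2 ∨ p3)):
                    ¬(p2 ∨ p3): α-rule — add ¬p2, ¬p3.
                    ○ open, literals {p1=T, p2=F, p3=F}.
              branch 1.1.2.2 (add ¬p4):
                ○ open, literals {p1=T, p3=F, p4=F}.
      branch 1.2 (add (¬p2 ↔ ¬p1)):
        (p3 ∨ (p1 ∧ ¬p3)): β-rule — branch into p3  //  (p1 ∧ ¬p3).
          branch 1.2.1 (add p3):
            (¬p2 ↔ ¬p1): β-rule — branch into ¬p2, ¬p1  //  ¬¬p2, ¬¬p1.
              branch 1.2.1.1 (add ¬p2, ¬p1):
                ○ open, literals {p1=F, p2=F, p3=T}.
              branch 1.2.1.2 (add ¬¬p2, ¬¬p1):
                ○ open, literals {p1=T, p2=T, p3=T}.
          branch 1.2.2 (add (p1 ∧ ¬p3)):
            (p1 ∧ ¬p3): α-rule — add p1, ¬p3.
            (¬p2 ↔ ¬p1): β-rule — branch into ¬p2, ¬p1  //  ¬¬p2, ¬¬p1.
              branch 1.2.2.1 (add ¬p2, ¬p1):
                × closes — contains both p1 and ¬p1.
              branch 1.2.2.2 (add ¬¬p2, ¬¬p1):
                ○ open, literals {p1=T, p2=T, p3=F}.
  branch 2 (add ¬(((p3 ∧ (p2 ∨ p3)) → ¬p4) ∨ (¬p2 ↔ ¬p1)), ¬(p3 ∨ (p1 ∧ ¬p3))):
    ¬(((p3 ∧ (p2 ∨ p3)) → ¬p4) ∨ (¬p2 ↔ ¬p1)): α-rule — add ¬((p3 ∧ (p2 ∨ p3)) → ¬p4), ¬(¬p2 ↔ ¬p1).
    ¬(p3 ∨ (p1 ∧ ¬p3)): α-rule — add ¬p3, ¬(p1 ∧ ¬p3).
    ¬((p3 ∧ (p2 ∨ p3)) → ¬p4): α-rule — add (p3 ∧ (p2 ∨ p3)), ¬¬p4.
    (p3 ∧ (p2 ∨ p3)): α-rule — add p3, (p2 ∨ p3).
    × closes — contains both p3 and ¬p3.
4 branches closed, 7 open.
Each open branch fixes some atoms; the unmentioned ones are free. Counting distinct full assignments: branch {p3=T, p4=F} (p1, p2) contributes 4 new; branch {p1=T, p3=F} (p4, p2) contributes 4 new; branch {p1=T, p2=F, p3=F} (p4) contributes 0 new; branch {p1=T, p3=F, p4=F} (p2) contributes 0 new; branch {p1=F, p2=F, p3=T} (p4) contributes 1 new; branch {p1=T, p2=T, p3=T} (p4) contributes 1 new; branch {p1=T, p2=T, p3=F} (p4) contributes 0 new. Total: 10.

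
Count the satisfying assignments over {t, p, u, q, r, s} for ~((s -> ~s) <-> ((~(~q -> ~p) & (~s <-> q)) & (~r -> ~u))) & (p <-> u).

18

Initial set: {T (~((s -> ~s) <-> ((~(~q -> ~p) & (~s <-> q)) & (~r -> ~u))) & (p <-> u))}.
T (~((s -> ~s) <-> ((~(~q -> ~p) & (~s <-> q)) & (~r -> ~u))) & (p <-> u)): α-rule — add T ~((s -> ~s) <-> ((~(~q -> ~p) & (~s <-> q)) & (~r -> ~u))), T (p <-> u).
T ~((s -> ~s) <-> ((~(~q -> ~p) & (~s <-> q)) & (~r -> ~u))): β-rule — branch into T (s -> ~s), F ((~(~q -> ~p) & (~s <-> q)) & (~r -> ~u))  //  F (s -> ~s), T ((~(~q -> ~p) & (~s <-> q)) & (~r -> ~u)).
  branch 1 (add T (s -> ~s), F ((~(~q -> ~p) & (~s <-> q)) & (~r -> ~u))):
    T (p <-> u): β-rule — branch into T p, T u  //  F p, F u.
      branch 1.1 (add T p, T u):
        T (s -> ~s): β-rule — branch into F s  //  T ~s.
          branch 1.1.1 (add F s):
            F ((~(~q -> ~p) & (~s <-> q)) & (~r -> ~u)): β-rule — branch into F (~(~q -> ~p) & (~s <-> q))  //  F (~r -> ~u).
              branch 1.1.1.1 (add F (~(~q -> ~p) & (~s <-> q))):
                F (~(~q -> ~p) & (~s <-> q)): β-rule — branch into F ~(~q -> ~p)  //  F (~s <-> q).
                  branch 1.1.1.1.1 (add F ~(~q -> ~p)):
                    F ~(~q -> ~p): β-rule — branch into F ~q  //  T ~p.
                      branch 1.1.1.1.1.1 (add F ~q):
                        ○ open, literals {p=T, q=T, s=F, u=T}.
                      branch 1.1.1.1.1.2 (add T ~p):
                        × closes — contains both p and ~p.
                  branch 1.1.1.1.2 (add F (~s <-> q)):
                    F (~s <-> q): β-rule — branch into T ~s, F q  //  F ~s, T q.
                      branch 1.1.1.1.2.1 (add T ~s, F q):
                        ○ open, literals {p=T, q=F, s=F, u=T}.
                      branch 1.1.1.1.2.2 (add F ~s, T q):
                        × closes — contains both s and ~s.
              branch 1.1.1.2 (add F (~r -> ~u)):
                F (~r -> ~u): α-rule — add T ~r, F ~u.
                ○ open, literals {p=T, r=F, s=F, u=T}.
          branch 1.1.2 (add T ~s):
            F ((~(~q -> ~p) & (~s <-> q)) & (~r -> ~u)): β-rule — branch into F (~(~q -> ~p) & (~s <-> q))  //  F (~r -> ~u).
              branch 1.1.2.1 (add F (~(~q -> ~p) & (~s <-> q))):
                F (~(~q -> ~p) & (~s <-> q)): β-rule — branch into F ~(~q -> ~p)  //  F (~s <-> q).
                  branch 1.1.2.1.1 (add F ~(~q -> ~p)):
                    F ~(~q -> ~p): β-rule — branch into F ~q  //  T ~p.
                      branch 1.1.2.1.1.1 (add F ~q):
                        ○ open, literals {p=T, q=T, s=F, u=T}.
                      branch 1.1.2.1.1.2 (add T ~p):
                        × closes — contains both p and ~p.
                  branch 1.1.2.1.2 (add F (~s <-> q)):
                    F (~s <-> q): β-rule — branch into T ~s, F q  //  F ~s, T q.
                      branch 1.1.2.1.2.1 (add T ~s, F q):
                        ○ open, literals {p=T, q=F, s=F, u=T}.
                      branch 1.1.2.1.2.2 (add F ~s, T q):
                        × closes — contains both s and ~s.
              branch 1.1.2.2 (add F (~r -> ~u)):
                F (~r -> ~u): α-rule — add T ~r, F ~u.
                ○ open, literals {p=T, r=F, s=F, u=T}.
      branch 1.2 (add F p, F u):
        T (s -> ~s): β-rule — branch into F s  //  T ~s.
          branch 1.2.1 (add F s):
            F ((~(~q -> ~p) & (~s <-> q)) & (~r -> ~u)): β-rule — branch into F (~(~q -> ~p) & (~s <-> q))  //  F (~r -> ~u).
              branch 1.2.1.1 (add F (~(~q -> ~p) & (~s <-> q))):
                F (~(~q -> ~p) & (~s <-> q)): β-rule — branch into F ~(~q -> ~p)  //  F (~s <-> q).
                  branch 1.2.1.1.1 (add F ~(~q -> ~p)):
                    F ~(~q -> ~p): β-rule — branch into F ~q  //  T ~p.
                      branch 1.2.1.1.1.1 (add F ~q):
                        ○ open, literals {p=F, q=T, s=F, u=F}.
                      branch 1.2.1.1.1.2 (add T ~p):
                        ○ open, literals {p=F, s=F, u=F}.
                  branch 1.2.1.1.2 (add F (~s <-> q)):
                    F (~s <-> q): β-rule — branch into T ~s, F q  //  F ~s, T q.
                      branch 1.2.1.1.2.1 (add T ~s, F q):
                        ○ open, literals {p=F, q=F, s=F, u=F}.
                      branch 1.2.1.1.2.2 (add F ~s, T q):
                        × closes — contains both s and ~s.
              branch 1.2.1.2 (add F (~r -> ~u)):
                F (~r -> ~u): α-rule — add T ~r, F ~u.
                × closes — contains both u and ~u.
          branch 1.2.2 (add T ~s):
            F ((~(~q -> ~p) & (~s <-> q)) & (~r -> ~u)): β-rule — branch into F (~(~q -> ~p) & (~s <-> q))  //  F (~r -> ~u).
              branch 1.2.2.1 (add F (~(~q -> ~p) & (~s <-> q))):
                F (~(~q -> ~p) & (~s <-> q)): β-rule — branch into F ~(~q -> ~p)  //  F (~s <-> q).
                  branch 1.2.2.1.1 (add F ~(~q -> ~p)):
                    F ~(~q -> ~p): β-rule — branch into F ~q  //  T ~p.
                      branch 1.2.2.1.1.1 (add F ~q):
                        ○ open, literals {p=F, q=T, s=F, u=F}.
                      branch 1.2.2.1.1.2 (add T ~p):
                        ○ open, literals {p=F, s=F, u=F}.
                  branch 1.2.2.1.2 (add F (~s <-> q)):
                    F (~s <-> q): β-rule — branch into T ~s, F q  //  F ~s, T q.
                      branch 1.2.2.1.2.1 (add T ~s, F q):
                        ○ open, literals {p=F, q=F, s=F, u=F}.
                      branch 1.2.2.1.2.2 (add F ~s, T q):
                        × closes — contains both s and ~s.
              branch 1.2.2.2 (add F (~r -> ~u)):
                F (~r -> ~u): α-rule — add T ~r, F ~u.
                × closes — contains both u and ~u.
  branch 2 (add F (s -> ~s), T ((~(~q -> ~p) & (~s <-> q)) & (~r -> ~u))):
    F (s -> ~s): α-rule — add T s, F ~s.
    T ((~(~q -> ~p) & (~s <-> q)) & (~r -> ~u)): α-rule — add T (~(~q -> ~p) & (~s <-> q)), T (~r -> ~u).
    T (~(~q -> ~p) & (~s <-> q)): α-rule — add T ~(~q -> ~p), T (~s <-> q).
    T ~(~q -> ~p): α-rule — add T ~q, F ~p.
    T (p <-> u): β-rule — branch into T p, T u  //  F p, F u.
      branch 2.1 (add T p, T u):
        T (~r -> ~u): β-rule — branch into F ~r  //  T ~u.
          branch 2.1.1 (add F ~r):
            T (~s <-> q): β-rule — branch into T ~s, T q  //  F ~s, F q.
              branch 2.1.1.1 (add T ~s, T q):
                × closes — contains both s and ~s.
              branch 2.1.1.2 (add F ~s, F q):
                ○ open, literals {p=T, q=F, r=T, s=T, u=T}.
          branch 2.1.2 (add T ~u):
            × closes — contains both u and ~u.
      branch 2.2 (add F p, F u):
        × closes — contains both p and ~p.
11 branches closed, 13 open.
Each open branch fixes some atoms; the unmentioned ones are free. Counting distinct full assignments: branch {p=T, q=T, s=F, u=T} (t, r) contributes 4 new; branch {p=T, q=F, s=F, u=T} (t, r) contributes 4 new; branch {p=T, r=F, s=F, u=T} (t, q) contributes 0 new; branch {p=T, q=T, s=F, u=T} (t, r) contributes 0 new; branch {p=T, q=F, s=F, u=T} (t, r) contributes 0 new; branch {p=T, r=F, s=F, u=T} (t, q) contributes 0 new; branch {p=F, q=T, s=F, u=F} (t, r) contributes 4 new; branch {p=F, s=F, u=F} (t, q, r) contributes 4 new; branch {p=F, q=F, s=F, u=F} (t, r) contributes 0 new; branch {p=F, q=T, s=F, u=F} (t, r) contributes 0 new; branch {p=F, s=F, u=F} (t, q, r) contributes 0 new; branch {p=F, q=F, s=F, u=F} (t, r) contributes 0 new; branch {p=T, q=F, r=T, s=T, u=T} (t) contributes 2 new. Total: 18.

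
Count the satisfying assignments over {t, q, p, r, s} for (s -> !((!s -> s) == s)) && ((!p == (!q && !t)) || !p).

14

Initial set: {((s -> !((!s -> s) == s)) && ((!p == (!q && !t)) || !p))}.
((s -> !((!s -> s) == s)) && ((!p == (!q && !t)) || !p)): α-rule — add (s -> !((!s -> s) == s)), ((!p == (!q && !t)) || !p).
(s -> !((!s -> s) == s)): β-rule — branch into !s  //  !((!s -> s) == s).
  branch 1 (add !s):
    ((!p == (!q && !t)) || !p): β-rule — branch into (!p == (!q && !t))  //  !p.
      branch 1.1 (add (!p == (!q && !t))):
        (!p == (!q && !t)): β-rule — branch into !p, (!q && !t)  //  !!p, !(!q && !t).
          branch 1.1.1 (add !p, (!q && !t)):
            (!q && !t): α-rule — add !q, !t.
            ○ open, literals {p=0, q=0, s=0, t=0}.
          branch 1.1.2 (add !!p, !(!q && !t)):
            !(!q && !t): β-rule — branch into !!q  //  !!t.
              branch 1.1.2.1 (add !!q):
                ○ open, literals {p=1, q=1, s=0}.
              branch 1.1.2.2 (add !!t):
                ○ open, literals {p=1, s=0, t=1}.
      branch 1.2 (add !p):
        ○ open, literals {p=0, s=0}.
  branch 2 (add !((!s -> s) == s)):
    ((!p == (!q && !t)) || !p): β-rule — branch into (!p == (!q && !t))  //  !p.
      branch 2.1 (add (!p == (!q && !t))):
        !((!s -> s) == s): β-rule — branch into (!s -> s), !s  //  !(!s -> s), s.
          branch 2.1.1 (add (!s -> s), !s):
            (!p == (!q && !t)): β-rule — branch into !p, (!q && !t)  //  !!p, !(!q && !t).
              branch 2.1.1.1 (add !p, (!q && !t)):
                (!q && !t): α-rule — add !q, !t.
                (!s -> s): β-rule — branch into !!s  //  s.
                  branch 2.1.1.1.1 (add !!s):
                    × closes — contains both s and !s.
                  branch 2.1.1.1.2 (add s):
                    × closes — contains both s and !s.
              branch 2.1.1.2 (add !!p, !(!q && !t)):
                (!s -> s): β-rule — branch into !!s  //  s.
                  branch 2.1.1.2.1 (add !!s):
                    × closes — contains both s and !s.
                  branch 2.1.1.2.2 (add s):
                    × closes — contains both s and !s.
          branch 2.1.2 (add !(!s -> s), s):
            !(!s -> s): α-rule — add !s, !s.
            × closes — contains both s and !s.
      branch 2.2 (add !p):
        !((!s -> s) == s): β-rule — branch into (!s -> s), !s  //  !(!s -> s), s.
          branch 2.2.1 (add (!s -> s), !s):
            (!s -> s): β-rule — branch into !!s  //  s.
              branch 2.2.1.1 (add !!s):
                × closes — contains both s and !s.
              branch 2.2.1.2 (add s):
                × closes — contains both s and !s.
          branch 2.2.2 (add !(!s -> s), s):
            !(!s -> s): α-rule — add !s, !s.
            × closes — contains both s and !s.
8 branches closed, 4 open.
Each open branch fixes some atoms; the unmentioned ones are free. Counting distinct full assignments: branch {p=0, q=0, s=0, t=0} (r) contributes 2 new; branch {p=1, q=1, s=0} (t, r) contributes 4 new; branch {p=1, s=0, t=1} (q, r) contributes 2 new; branch {p=0, s=0} (t, q, r) contributes 6 new. Total: 14.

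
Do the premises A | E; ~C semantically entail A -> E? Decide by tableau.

Initial set: {(A | E); ~C; ~(A -> E)}.
~(A -> E): α-rule — add A, ~E.
(A | E): β-rule — branch into A  //  E.
  branch 1 (add A):
    ○ open, literals {A=1, C=0, E=0}.
  branch 2 (add E):
    × closes — contains both E and ~E.
1 branch closed, 1 open.
An open branch gives a countermodel: A=1, C=0, E=0 (unmentioned atoms arbitrary); the premises hold there but the conclusion fails.

No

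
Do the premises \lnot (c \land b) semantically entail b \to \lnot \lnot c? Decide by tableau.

Initial set: {\lnot (c \land b); \lnot (b \to \lnot \lnot c)}.
\lnot (b \to \lnot \lnot c): α-rule — add b, \lnot \lnot \lnot c.
\lnot \lnot \lnot c: drop double negation, giving \lnot c.
\lnot (c \land b): β-rule — branch into \lnot c  //  \lnot b.
  branch 1 (add \lnot c):
    ○ open, literals {b=1, c=0}.
  branch 2 (add \lnot b):
    × closes — contains both b and \lnot b.
1 branch closed, 1 open.
An open branch gives a countermodel: b=1, c=0 (unmentioned atoms arbitrary); the premises hold there but the conclusion fails.

No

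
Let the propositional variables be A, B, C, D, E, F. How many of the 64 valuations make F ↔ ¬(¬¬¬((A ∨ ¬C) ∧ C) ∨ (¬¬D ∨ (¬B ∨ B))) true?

32

Initial set: {(F ↔ ¬(¬¬¬((A ∨ ¬C) ∧ C) ∨ (¬¬D ∨ (¬B ∨ B))))}.
(F ↔ ¬(¬¬¬((A ∨ ¬C) ∧ C) ∨ (¬¬D ∨ (¬B ∨ B)))): β-rule — branch into F, ¬(¬¬¬((A ∨ ¬C) ∧ C) ∨ (¬¬D ∨ (¬B ∨ B)))  //  ¬F, ¬¬(¬¬¬((A ∨ ¬C) ∧ C) ∨ (¬¬D ∨ (¬B ∨ B))).
  branch 1 (add F, ¬(¬¬¬((A ∨ ¬C) ∧ C) ∨ (¬¬D ∨ (¬B ∨ B)))):
    ¬(¬¬¬((A ∨ ¬C) ∧ C) ∨ (¬¬D ∨ (¬B ∨ B))): α-rule — add ¬¬¬¬((A ∨ ¬C) ∧ C), ¬(¬¬D ∨ (¬B ∨ B)).
    ¬¬¬¬((A ∨ ¬C) ∧ C): drop double negation, giving ¬¬((A ∨ ¬C) ∧ C).
    ¬(¬¬D ∨ (¬B ∨ B)): α-rule — add ¬¬¬D, ¬(¬B ∨ B).
    ¬¬((A ∨ ¬C) ∧ C): α-rule — add (A ∨ ¬C), C.
    ¬¬¬D: drop double negation, giving ¬D.
    ¬(¬B ∨ B): α-rule — add ¬¬B, ¬B.
    × closes — contains both B and ¬B.
  branch 2 (add ¬F, ¬¬(¬¬¬((A ∨ ¬C) ∧ C) ∨ (¬¬D ∨ (¬B ∨ B)))):
    ¬¬(¬¬¬((A ∨ ¬C) ∧ C) ∨ (¬¬D ∨ (¬B ∨ B))): β-rule — branch into ¬¬¬((A ∨ ¬C) ∧ C)  //  (¬¬D ∨ (¬B ∨ B)).
      branch 2.1 (add ¬¬¬((A ∨ ¬C) ∧ C)):
        ¬¬¬((A ∨ ¬C) ∧ C): drop double negation, giving ¬((A ∨ ¬C) ∧ C).
        ¬((A ∨ ¬C) ∧ C): β-rule — branch into ¬(A ∨ ¬C)  //  ¬C.
          branch 2.1.1 (add ¬(A ∨ ¬C)):
            ¬(A ∨ ¬C): α-rule — add ¬A, ¬¬C.
            ○ open, literals {A=F, C=T, F=F}.
          branch 2.1.2 (add ¬C):
            ○ open, literals {C=F, F=F}.
      branch 2.2 (add (¬¬D ∨ (¬B ∨ B))):
        (¬¬D ∨ (¬B ∨ B)): β-rule — branch into ¬¬D  //  (¬B ∨ B).
          branch 2.2.1 (add ¬¬D):
            ¬¬D: drop double negation, giving D.
            ○ open, literals {D=T, F=F}.
          branch 2.2.2 (add (¬B ∨ B)):
            (¬B ∨ B): β-rule — branch into ¬B  //  B.
              branch 2.2.2.1 (add ¬B):
                ○ open, literals {B=F, F=F}.
              branch 2.2.2.2 (add B):
                ○ open, literals {B=T, F=F}.
1 branch closed, 5 open.
Each open branch fixes some atoms; the unmentioned ones are free. Counting distinct full assignments: branch {A=F, C=T, F=F} (B, D, E) contributes 8 new; branch {C=F, F=F} (A, B, D, E) contributes 16 new; branch {D=T, F=F} (A, B, C, E) contributes 4 new; branch {B=F, F=F} (A, C, D, E) contributes 2 new; branch {B=T, F=F} (A, C, D, E) contributes 2 new. Total: 32.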